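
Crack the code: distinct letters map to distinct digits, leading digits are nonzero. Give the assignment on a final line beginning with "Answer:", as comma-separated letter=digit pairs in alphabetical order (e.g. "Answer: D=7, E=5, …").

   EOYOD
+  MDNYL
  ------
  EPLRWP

Step 1. [col 1: D + L ≡ P (mod 10)] column 1 (D + L ≡ P (mod 10), carry-in 0) doesn't pin D yet; pick D=2 and continue. So D=2.
Step 2. [col 1: D + L ≡ P (mod 10)] P=0 is one option consistent with column 1 (D + L ≡ P (mod 10), carry-in 0) — take it ⇒ P=0.
Step 3. [col 1: D + L ≡ P (mod 10)] column 1 reads D+L+carry(0)=P with D=2, P=0; with digits 0,2 already taken and all letters distinct, the only value for L is 8 ⇒ L=8.
Step 4. [E] E is the leading digit of a 6-digit sum of two 5-digit numbers; the final carry is exactly 1. So E=1.
Step 5. [col 2: O + Y ≡ W (mod 10)] no forcing yet in column 2 (carry-in 1); W=3 is free and consistent — try it. So W=3.
Step 6. [col 2: O + Y ≡ W (mod 10)] no forcing yet in column 2 (carry-in 1); Y=7 is free and consistent — try it ⇒ Y=7.
Step 7. [col 2: O + Y ≡ W (mod 10)] from column 2 (Y=7, W=3, carry-in 1, digits 0,1,2,3,7,8 already taken and all letters distinct): O must equal 5, so O=5.
Step 8. [col 3: Y + N ≡ R (mod 10)] in column 3 we have Y+N≡R with carry-in 1; given Y=7 and digits 0,1,2,3,5,7,8 already taken and all letters distinct, that pins R to 4. So R=4.
Step 9. [col 3: Y + N ≡ R (mod 10)] column 3: given Y=7, R=4, carry-in 1, and digits 0,1,2,3,4,5,7,8 already taken and all letters distinct, Y+N≡R (mod 10) forces N=6, so N=6.
Step 10. [col 5: E + M ≡ P (mod 10)] column 5: given E=1, P=0, carry-in 0, and digits 0,1,2,3,4,5,6,7,8 already taken and all letters distinct, E+M≡P (mod 10) forces M=9 ⇒ M=9.

Answer: D=2, E=1, L=8, M=9, N=6, O=5, P=0, R=4, W=3, Y=7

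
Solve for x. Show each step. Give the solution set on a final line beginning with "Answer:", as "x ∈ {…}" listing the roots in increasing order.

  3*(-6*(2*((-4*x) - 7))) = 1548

Step 1. [3*(-6*(2*((-4*x) - 7))) = 1548] LHS = 3·(…); ÷3 both sides ⇒ div: -6*(2*((-4*x) - 7)) = 516.
Step 2. [-6*(2*((-4*x) - 7)) = 516] divide by the outer -6 ⇒ div: 2*((-4*x) - 7) = -86.
Step 3. [2*((-4*x) - 7) = -86] divide by the outer 2, so div: (-4*x) - 7 = -43.
Step 4. [(-4*x) - 7 = -43] 7 comes off first (add 7) ⇒ sub: -4*x = -36.
Step 5. [-4*x = -36] divide by the outer -4, so div: x = 9.

Answer: x ∈ {9}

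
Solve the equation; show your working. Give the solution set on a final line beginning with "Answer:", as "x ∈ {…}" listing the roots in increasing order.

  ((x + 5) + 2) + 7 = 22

Step 1. [((x + 5) + 2) + 7 = 22] subtract 7: x sits inside (… + 7), so sub: (x + 5) + 2 = 15.
Step 2. [(x + 5) + 2 = 15] peel the +2: subtract 2 from each side ⇒ sub: x + 5 = 13.
Step 3. [x + 5 = 13] +5 is outermost — subtract 5 both sides. So sub: x = 8.

Answer: x ∈ {8}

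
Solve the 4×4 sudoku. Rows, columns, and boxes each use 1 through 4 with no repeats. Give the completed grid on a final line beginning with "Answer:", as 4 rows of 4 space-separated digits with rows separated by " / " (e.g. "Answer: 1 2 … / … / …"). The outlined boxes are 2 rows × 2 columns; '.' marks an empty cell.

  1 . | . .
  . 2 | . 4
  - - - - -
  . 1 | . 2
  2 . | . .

Step 1. [r1c4∈{3}] nothing but 3 survives at r1c4. So r1c4=3.
Step 2. [r4c2∈{3,4}] col 2 places 3 nowhere but r4c2 ⇒ r4c2=3.
Step 3. [r4c3∈{1,4}] 4 has one home in row 4: r4c3. So r4c3=4.
Step 4. [r3c3∈{3}] r3c3 has the single candidate 3. So r3c3=3.
Step 5. [r4c4∈{1}] r4c4 is down to just 1 ⇒ r4c4=1.
Step 6. [r3c1∈{4}] r3c1's peers cover all but 4 ⇒ r3c1=4.
Step 7. [r2c3∈{1}] nothing but 1 survives at r2c3 ⇒ r2c3=1.
Step 8. [r1c2∈{4}] r1c2 has the single candidate 4, so r1c2=4.
Step 9. [r2c1∈{3}] r2c1 has the single candidate 3 ⇒ r2c1=3.
Step 10. [r1c3∈{2}] r1c3 has the single candidate 2, so r1c3=2.

Answer: 1 4 2 3 / 3 2 1 4 / 4 1 3 2 / 2 3 4 1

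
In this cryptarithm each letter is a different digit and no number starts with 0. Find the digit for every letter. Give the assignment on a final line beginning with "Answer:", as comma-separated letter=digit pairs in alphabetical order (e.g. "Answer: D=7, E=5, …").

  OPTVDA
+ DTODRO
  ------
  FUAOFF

Step 1. [col 1: A + O ≡ F (mod 10)] A=2 is one option consistent with column 1 (A + O ≡ F (mod 10), carry-in 0) — take it. So A=2.
Step 2. [col 1: A + O ≡ F (mod 10)] several values work for F in column 1 (A + O ≡ F (mod 10), carry-in 0); try F=9 ⇒ F=9.
Step 3. [col 1: A + O ≡ F (mod 10)] column 1 reads A+O+carry(0)=F with A=2, F=9; with digits 2,9 already taken and all letters distinct, the only value for O is 7 ⇒ O=7.
Step 4. [col 2: D + R ≡ F (mod 10)] several values work for R in column 2 (D + R ≡ F (mod 10), carry-in 0); try R=8. So R=8.
Step 5. [col 2: D + R ≡ F (mod 10)] from column 2 (R=8, F=9, carry-in 0, digits 2,7,8,9 already taken and all letters distinct): D must equal 1 ⇒ D=1.
Step 6. [col 3: V + D ≡ O (mod 10)] column 3 reads V+D+carry(0)=O with D=1, O=7; with digits 1,2,7,8,9 already taken and all letters distinct, the only value for V is 6. So V=6.
Step 7. [col 4: T + O ≡ A (mod 10)] column 4 reads T+O+carry(0)=A with O=7, A=2; with digits 1,2,6,7,8,9 already taken and all letters distinct, the only value for T is 5. So T=5.
Step 8. [col 5: P + T ≡ U (mod 10)] from column 5 (T=5, carry-in 1, digits 1,2,5,6,7,8,9 already taken and all letters distinct): P must equal 4. So P=4.
Step 9. [col 5: P + T ≡ U (mod 10)] column 5: given P=4, T=5, carry-in 1, and digits 1,2,4,5,6,7,8,9 already taken and all letters distinct, P+T≡U (mod 10) forces U=0 ⇒ U=0.

Answer: A=2, D=1, F=9, O=7, P=4, R=8, T=5, U=0, V=6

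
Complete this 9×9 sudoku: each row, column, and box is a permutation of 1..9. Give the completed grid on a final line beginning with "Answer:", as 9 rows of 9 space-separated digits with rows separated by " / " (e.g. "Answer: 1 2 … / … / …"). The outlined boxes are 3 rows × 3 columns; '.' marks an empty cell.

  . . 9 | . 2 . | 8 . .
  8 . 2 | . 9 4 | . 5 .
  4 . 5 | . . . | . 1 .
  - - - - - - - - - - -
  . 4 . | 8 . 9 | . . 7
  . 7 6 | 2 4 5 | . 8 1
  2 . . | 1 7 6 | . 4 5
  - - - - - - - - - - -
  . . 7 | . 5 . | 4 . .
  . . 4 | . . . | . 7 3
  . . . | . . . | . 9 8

Step 1. [r2c9∈{6}] r2c9's peers cover all but 6, so r2c9=6.
Step 2. [r1c8∈{3}] r1c8 is down to just 3, so r1c8=3.
Step 3. [r2c2∈{1,3}] row 2 places 1 nowhere but r2c2, so r2c2=1.
Step 4. [r3c2∈{3,6}] 3 has one home in box 1: r3c2, so r3c2=3.
Step 5. [r7c9∈{2}] r7c9 is down to just 2. So r7c9=2.
Step 6. [r7c8∈{6}] r7c8 is down to just 6, so r7c8=6.
Step 7. [r4c1∈{1,3,5}] r4c1 is the only open cell in row 4 admitting 5, so r4c1=5.
Step 8. [r1c6∈{1,7}] across row 1, 1 lands solely at r1c6, so r1c6=1.
Step 9. [r7c1∈{1,3,9}] in row 7, 1 fits only at r7c1, so r7c1=1.
Step 10. [r9c3∈{3}] r9c3 has the single candidate 3, so r9c3=3.
Step 11. [r9c1∈{6}] r9c1 has the single candidate 6, so r9c1=6.
Step 12. [r8c1∈{9}] r8c1 has the single candidate 9. So r8c1=9.
Step 13. [r5c7∈{3,9}] 9 has one home in row 5: r5c7, so r5c7=9.
Step 14. [r8c4∈{6}] r8c4's peers cover all but 6 ⇒ r8c4=6.
Step 15. [r3c4∈{7}] r3c4 has the single candidate 7. So r3c4=7.
Step 16. [r7c2∈{8}] r7c2 has the single candidate 8. So r7c2=8.
Step 17. [r3c6∈{8}] r3c6 has the single candidate 8 ⇒ r3c6=8.
Step 18. [r4c7∈{2,3,6}] row 4 places 6 nowhere but r4c7 ⇒ r4c7=6.
Step 19. [r9c5∈{1}] r9c5's peers cover all but 1 ⇒ r9c5=1.
Step 20. [r8c6∈{2}] r8c6 has the single candidate 2. So r8c6=2.
Step 21. [r9c7∈{5}] only 5 remains possible at r9c7. So r9c7=5.
Step 22. [r2c4∈{3}] only 3 remains possible at r2c4, so r2c4=3.
Step 23. [r2c7∈{7}] r2c7's peers cover all but 7 ⇒ r2c7=7.
Step 24. [r4c8∈{2}] only 2 remains possible at r4c8. So r4c8=2.
Step 25. [r6c3∈{8}] r6c3 has the single candidate 8 ⇒ r6c3=8.
Step 26. [r6c2∈{9}] r6c2 has the single candidate 9, so r6c2=9.
Step 27. [r9c6∈{7}] nothing but 7 survives at r9c6, so r9c6=7.
Step 28. [r9c4∈{4}] r9c4 is down to just 4, so r9c4=4.
Step 29. [r8c5∈{8}] r8c5 is down to just 8, so r8c5=8.
Step 30. [r3c5∈{6}] only 6 remains possible at r3c5 ⇒ r3c5=6.
Step 31. [r5c1∈{3}] nothing but 3 survives at r5c1 ⇒ r5c1=3.
Step 32. [r4c3∈{1}] only 1 remains possible at r4c3, so r4c3=1.
Step 33. [r1c9∈{4}] r1c9's peers cover all but 4, so r1c9=4.
Step 34. [r6c7∈{3}] r6c7 is down to just 3, so r6c7=3.
Step 35. [r8c7∈{1}] r8c7 is down to just 1, so r8c7=1.
Step 36. [r9c2∈{2}] only 2 remains possible at r9c2. So r9c2=2.
Step 37. [r1c4∈{5}] r1c4 is down to just 5, so r1c4=5.
Step 38. [r7c6∈{3}] r7c6 has the single candidate 3, so r7c6=3.
Step 39. [r3c9∈{9}] r3c9's peers cover all but 9. So r3c9=9.
Step 40. [r1c2∈{6}] r1c2's peers cover all but 6, so r1c2=6.
Step 41. [r1c1∈{7}] r1c1's peers cover all but 7 ⇒ r1c1=7.
Step 42. [r3c7∈{2}] r3c7's peers cover all but 2. So r3c7=2.
Step 43. [r4c5∈{3}] r4c5 has the single candidate 3. So r4c5=3.
Step 44. [r8c2∈{5}] r8c2's peers cover all but 5. So r8c2=5.
Step 45. [r7c4∈{9}] r7c4 is down to just 9. So r7c4=9.

Answer: 7 6 9 5 2 1 8 3 4 / 8 1 2 3 9 4 7 5 6 / 4 3 5 7 6 8 2 1 9 / 5 4 1 8 3 9 6 2 7 / 3 7 6 2 4 5 9 8 1 / 2 9 8 1 7 6 3 4 5 / 1 8 7 9 5 3 4 6 2 / 9 5 4 6 8 2 1 7 3 / 6 2 3 4 1 7 5 9 8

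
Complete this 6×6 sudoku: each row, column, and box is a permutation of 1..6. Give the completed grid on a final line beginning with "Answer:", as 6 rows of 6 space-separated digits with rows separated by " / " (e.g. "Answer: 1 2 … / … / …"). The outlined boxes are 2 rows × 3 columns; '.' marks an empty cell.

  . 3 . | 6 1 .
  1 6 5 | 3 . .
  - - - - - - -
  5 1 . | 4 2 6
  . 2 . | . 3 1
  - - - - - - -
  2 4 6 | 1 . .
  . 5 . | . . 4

Step 1. [r1c1∈{4}] r1c1 has the single candidate 4, so r1c1=4.
Step 2. [r1c6∈{2,5}] 5 has one home in row 1: r1c6 ⇒ r1c6=5.
Step 3. [r3c3∈{3}] r3c3 has the single candidate 3 ⇒ r3c3=3.
Step 4. [r6c4∈{2}] only 2 remains possible at r6c4 ⇒ r6c4=2.
Step 5. [r4c1∈{6}] r4c1's peers cover all but 6 ⇒ r4c1=6.
Step 6. [r4c4∈{5}] r4c4 has the single candidate 5. So r4c4=5.
Step 7. [r6c5∈{6}] r6c5's peers cover all but 6 ⇒ r6c5=6.
Step 8. [r1c3∈{2}] only 2 remains possible at r1c3 ⇒ r1c3=2.
Step 9. [r2c5∈{4}] r2c5 is down to just 4 ⇒ r2c5=4.
Step 10. [r6c1∈{3}] r6c1 is down to just 3. So r6c1=3.
Step 11. [r4c3∈{4}] nothing but 4 survives at r4c3. So r4c3=4.
Step 12. [r5c6∈{3}] only 3 remains possible at r5c6 ⇒ r5c6=3.
Step 13. [r2c6∈{2}] nothing but 2 survives at r2c6 ⇒ r2c6=2.
Step 14. [r6c3∈{1}] only 1 remains possible at r6c3, so r6c3=1.
Step 15. [r5c5∈{5}] nothing but 5 survives at r5c5 ⇒ r5c5=5.

Answer: 4 3 2 6 1 5 / 1 6 5 3 4 2 / 5 1 3 4 2 6 / 6 2 4 5 3 1 / 2 4 6 1 5 3 / 3 5 1 2 6 4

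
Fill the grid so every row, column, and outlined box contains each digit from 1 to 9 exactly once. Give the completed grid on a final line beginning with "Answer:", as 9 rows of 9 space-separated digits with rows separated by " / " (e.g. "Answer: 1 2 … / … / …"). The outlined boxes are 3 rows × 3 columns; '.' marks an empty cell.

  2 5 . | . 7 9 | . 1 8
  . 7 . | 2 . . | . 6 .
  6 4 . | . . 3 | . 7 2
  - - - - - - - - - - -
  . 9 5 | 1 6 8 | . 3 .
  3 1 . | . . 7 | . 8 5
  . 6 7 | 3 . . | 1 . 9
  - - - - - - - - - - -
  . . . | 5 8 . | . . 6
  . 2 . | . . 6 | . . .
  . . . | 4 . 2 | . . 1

Step 1. [r1c7∈{3,4}] row 1 places 4 nowhere but r1c7. So r1c7=4.
Step 2. [r9c2∈{3,8}] col 2 places 8 nowhere but r9c2, so r9c2=8.
Step 3. [r4c1∈{4}] nothing but 4 survives at r4c1 ⇒ r4c1=4.
Step 4. [r8c9∈{3,4,7}] in col 9, 4 fits only at r8c9, so r8c9=4.
Step 5. [r5c5∈{2,4,9}] across row 5, 4 lands solely at r5c5, so r5c5=4.
Step 6. [r4c7∈{2,7}] in row 4, 2 fits only at r4c7, so r4c7=2.
Step 7. [r1c3∈{3}] nothing but 3 survives at r1c3. So r1c3=3.
Step 8. [r8c7∈{3,5,7,8,9}] across row 8, 8 lands solely at r8c7. So r8c7=8.
Step 9. [r7c6∈{1}] only 1 remains possible at r7c6, so r7c6=1.
Step 10. [r8c4∈{7,9}] r8c4 is the only open cell in col 4 admitting 7 ⇒ r8c4=7.
Step 11. [r6c6∈{5}] only 5 remains possible at r6c6. So r6c6=5.
Step 12. [r8c5∈{3,9}] row 8 places 3 nowhere but r8c5. So r8c5=3.
Step 13. [r9c7∈{3,5,7,9}] 3 has one home in row 9: r9c7 ⇒ r9c7=3.
Step 14. [r9c1∈{5,7,9}] across row 9, 7 lands solely at r9c1. So r9c1=7.
Step 15. [r7c1∈{9}] r7c1's peers cover all but 9, so r7c1=9.
Step 16. [r8c3∈{1}] r8c3 has the single candidate 1, so r8c3=1.
Step 17. [r3c5∈{1,5}] in row 3, 1 fits only at r3c5. So r3c5=1.
Step 18. [r8c8∈{5,9}] across row 8, 9 lands solely at r8c8. So r8c8=9.
Step 19. [r3c7∈{5,9}] 5 has one home in row 3: r3c7. So r3c7=5.
Step 20. [r3c3∈{8,9}] in row 3, 9 fits only at r3c3 ⇒ r3c3=9.
Step 21. [r2c1∈{1,8}] across row 2, 1 lands solely at r2c1. So r2c1=1.
Step 22. [r3c4∈{8}] nothing but 8 survives at r3c4. So r3c4=8.
Step 23. [r9c5∈{9}] r9c5 has the single candidate 9, so r9c5=9.
Step 24. [r5c4∈{9}] r5c4 has the single candidate 9, so r5c4=9.
Step 25. [r2c3∈{8}] r2c3 is down to just 8, so r2c3=8.
Step 26. [r4c9∈{7}] r4c9 has the single candidate 7. So r4c9=7.
Step 27. [r2c6∈{4}] only 4 remains possible at r2c6, so r2c6=4.
Step 28. [r6c1∈{8}] nothing but 8 survives at r6c1 ⇒ r6c1=8.
Step 29. [r9c3∈{6}] r9c3 is down to just 6, so r9c3=6.
Step 30. [r6c8∈{4}] r6c8's peers cover all but 4, so r6c8=4.
Step 31. [r2c5∈{5}] r2c5 has the single candidate 5, so r2c5=5.
Step 32. [r7c8∈{2}] only 2 remains possible at r7c8. So r7c8=2.
Step 33. [r9c8∈{5}] r9c8 has the single candidate 5 ⇒ r9c8=5.
Step 34. [r6c5∈{2}] r6c5 is down to just 2 ⇒ r6c5=2.
Step 35. [r5c7∈{6}] r5c7's peers cover all but 6, so r5c7=6.
Step 36. [r2c9∈{3}] r2c9's peers cover all but 3 ⇒ r2c9=3.
Step 37. [r8c1∈{5}] r8c1 has the single candidate 5, so r8c1=5.
Step 38. [r7c2∈{3}] r7c2's peers cover all but 3. So r7c2=3.
Step 39. [r5c3∈{2}] r5c3 is down to just 2. So r5c3=2.
Step 40. [r2c7∈{9}] r2c7's peers cover all but 9. So r2c7=9.
Step 41. [r7c7∈{7}] r7c7's peers cover all but 7 ⇒ r7c7=7.
Step 42. [r1c4∈{6}] r1c4 is down to just 6 ⇒ r1c4=6.
Step 43. [r7c3∈{4}] only 4 remains possible at r7c3 ⇒ r7c3=4.

Answer: 2 5 3 6 7 9 4 1 8 / 1 7 8 2 5 4 9 6 3 / 6 4 9 8 1 3 5 7 2 / 4 9 5 1 6 8 2 3 7 / 3 1 2 9 4 7 6 8 5 / 8 6 7 3 2 5 1 4 9 / 9 3 4 5 8 1 7 2 6 / 5 2 1 7 3 6 8 9 4 / 7 8 6 4 9 2 3 5 1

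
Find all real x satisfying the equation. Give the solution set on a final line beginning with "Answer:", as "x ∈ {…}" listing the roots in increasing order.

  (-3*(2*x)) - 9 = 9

Step 1. [(-3*(2*x)) - 9 = 9] -3 divides every term; factor it out, so factor: (2*x) + 3 = -3.
Step 2. [(2*x) + 3 = -3] peel the +3: subtract 3 from each side, so sub: 2*x = -6.
Step 3. [2*x = -6] LHS = 2·(…); ÷2 both sides. So div: x = -3.

Answer: x ∈ {-3}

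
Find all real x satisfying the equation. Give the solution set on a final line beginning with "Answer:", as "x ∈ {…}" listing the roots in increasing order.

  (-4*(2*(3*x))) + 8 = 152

Step 1. [(-4*(2*(3*x))) + 8 = 152] subtract 8: x sits inside (… + 8) ⇒ sub: -4*(2*(3*x)) = 144.
Step 2. [-4*(2*(3*x)) = 144] -4·(inner) — divide through by -4, so div: 2*(3*x) = -36.
Step 3. [2*(3*x) = -36] 2 out front; divide by 2, so div: 3*x = -18.
Step 4. [3*x = -18] 3·(inner) — divide through by 3, so div: x = -6.

Answer: x ∈ {-6}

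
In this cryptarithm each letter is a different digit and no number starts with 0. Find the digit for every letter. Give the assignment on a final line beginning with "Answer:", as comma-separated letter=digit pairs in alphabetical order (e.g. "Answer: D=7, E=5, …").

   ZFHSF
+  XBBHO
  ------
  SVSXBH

Step 1. [col 1: F + O ≡ H (mod 10)] O=5 is one option consistent with column 1 (F + O ≡ H (mod 10), carry-in 0) — take it, so O=5.
Step 2. [col 1: F + O ≡ H (mod 10)] several values work for H in column 1 (F + O ≡ H (mod 10), carry-in 0); try H=2. So H=2.
Step 3. [col 1: F + O ≡ H (mod 10)] column 1: given O=5, H=2, carry-in 0, and digits 2,5 already taken and all letters distinct, F+O≡H (mod 10) forces F=7. So F=7.
Step 4. [col 2: S + H ≡ B (mod 10)] B=4 is one option consistent with column 2 (S + H ≡ B (mod 10), carry-in 1) — take it. So B=4.
Step 5. [col 2: S + H ≡ B (mod 10)] in column 2 we have S+H≡B with carry-in 1; given H=2, B=4 and digits 2,4,5,7 already taken and all letters distinct, that pins S to 1. So S=1.
Step 6. [col 3: H + B ≡ X (mod 10)] in column 3 we have H+B≡X with carry-in 0; given H=2, B=4 and digits 1,2,4,5,7 already taken and all letters distinct, that pins X to 6 ⇒ X=6.
Step 7. [col 5: Z + X ≡ V (mod 10)] column 5 reads Z+X+carry(1)=V with X=6; with digits 1,2,4,5,6,7 already taken and all letters distinct, the only value for Z is 3. So Z=3.
Step 8. [col 5: Z + X ≡ V (mod 10)] column 5: given Z=3, X=6, carry-in 1, and digits 1,2,3,4,5,6,7 already taken and all letters distinct, Z+X≡V (mod 10) forces V=0 ⇒ V=0.

Answer: B=4, F=7, H=2, O=5, S=1, V=0, X=6, Z=3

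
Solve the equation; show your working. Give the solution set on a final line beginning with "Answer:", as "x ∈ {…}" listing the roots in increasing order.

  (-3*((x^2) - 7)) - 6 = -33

Step 1. [(-3*((x^2) - 7)) - 6 = -33] -6 is outermost — add 6 both sides, so sub: -3*((x^2) - 7) = -27.
Step 2. [-3*((x^2) - 7) = -27] LHS = -3·(…); ÷-3 both sides, so div: (x^2) - 7 = 9.
Step 3. [(x^2) - 7 = 9] add 7: x sits inside (… - 7). So sub: x^2 = 16.
Step 4. [x^2 = 16] √ both sides: 16 ≥ 0 gives two branches. So sqrt: x = 4 or -4.

Answer: x ∈ {-4, 4}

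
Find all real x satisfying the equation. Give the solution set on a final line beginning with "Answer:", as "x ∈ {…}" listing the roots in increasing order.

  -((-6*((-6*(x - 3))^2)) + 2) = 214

Step 1. [-((-6*((-6*(x - 3))^2)) + 2) = 214] flip signs both sides. So neg: (-6*((-6*(x - 3))^2)) + 2 = -214.
Step 2. [(-6*((-6*(x - 3))^2)) + 2 = -214] +2 is outermost — subtract 2 both sides. So sub: -6*((-6*(x - 3))^2) = -216.
Step 3. [-6*((-6*(x - 3))^2) = -216] -6·(inner) — divide through by -6. So div: (-6*(x - 3))^2 = 36.
Step 4. [(-6*(x - 3))^2 = 36] √ both sides: 36 ≥ 0 gives two branches, so sqrt: -6*(x - 3) = 6 or -6.
Step 5. [-6*(x - 3) = 6 or -6] LHS = -6·(…); ÷-6 both sides ⇒ div: x - 3 = -1 or 1.
Step 6. [x - 3 = -1 or 1] -3 is outermost — add 3 both sides ⇒ sub: x = 2 or 4.

Answer: x ∈ {2, 4}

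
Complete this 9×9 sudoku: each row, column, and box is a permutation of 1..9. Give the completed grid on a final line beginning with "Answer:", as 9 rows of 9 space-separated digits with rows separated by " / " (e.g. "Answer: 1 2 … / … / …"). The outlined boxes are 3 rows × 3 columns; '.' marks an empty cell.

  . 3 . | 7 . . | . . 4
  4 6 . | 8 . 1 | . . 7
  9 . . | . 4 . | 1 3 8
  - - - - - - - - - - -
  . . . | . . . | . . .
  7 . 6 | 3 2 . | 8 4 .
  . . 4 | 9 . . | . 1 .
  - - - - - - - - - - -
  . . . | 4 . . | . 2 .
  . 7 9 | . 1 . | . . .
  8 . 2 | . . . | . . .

Step 1. [r5c6∈{5}] r5c6 is down to just 5. So r5c6=5.
Step 2. [r2c3∈{5}] only 5 remains possible at r2c3, so r2c3=5.
Step 3. [r2c8∈{9}] nothing but 9 survives at r2c8, so r2c8=9.
Step 4. [r5c2∈{1,9}] across row 5, 1 lands solely at r5c2. So r5c2=1.
Step 5. [r7c2∈{5}] only 5 remains possible at r7c2 ⇒ r7c2=5.
Step 6. [r3c4∈{2,5,6}] across row 3, 5 lands solely at r3c4. So r3c4=5.
Step 7. [r9c4∈{6}] nothing but 6 survives at r9c4, so r9c4=6.
Step 8. [r9c5∈{3,5,7,9}] col 5 places 5 nowhere but r9c5 ⇒ r9c5=5.
Step 9. [r3c6∈{2,6}] row 3 places 6 nowhere but r3c6, so r3c6=6.
Step 10. [r8c7∈{3,4,5,6}] across row 8, 4 lands solely at r8c7, so r8c7=4.
Step 11. [r1c6∈{2,9}] 2 has one home in box 2: r1c6 ⇒ r1c6=2.
Step 12. [r5c9∈{9}] r5c9's peers cover all but 9 ⇒ r5c9=9.
Step 13. [r9c8∈{7}] nothing but 7 survives at r9c8, so r9c8=7.
Step 14. [r8c8∈{5,6,8}] r8c8 is the only open cell in col 8 admitting 8. So r8c8=8.
Step 15. [r8c6∈{3}] nothing but 3 survives at r8c6, so r8c6=3.
Step 16. [r9c6∈{9}] r9c6 has the single candidate 9, so r9c6=9.
Step 17. [r9c7∈{3}] only 3 remains possible at r9c7. So r9c7=3.
Step 18. [r8c9∈{5,6}] row 8 places 5 nowhere but r8c9. So r8c9=5.
Step 19. [r1c3∈{1,8}] in row 1, 8 fits only at r1c3, so r1c3=8.
Step 20. [r4c3∈{3}] r4c3's peers cover all but 3 ⇒ r4c3=3.
Step 21. [r7c1∈{1,3,6}] row 7 places 3 nowhere but r7c1, so r7c1=3.
Step 22. [r4c6∈{4,7,8}] r4c6 is the only open cell in row 4 admitting 4. So r4c6=4.
Step 23. [r6c9∈{2,3,6}] 3 has one home in row 6: r6c9, so r6c9=3.
Step 24. [r4c9∈{2,6}] r4c9 is the only open cell in col 9 admitting 2 ⇒ r4c9=2.
Step 25. [r4c1∈{5}] nothing but 5 survives at r4c1 ⇒ r4c1=5.
Step 26. [r4c8∈{6}] nothing but 6 survives at r4c8 ⇒ r4c8=6.
Step 27. [r6c5∈{6,7,8}] across row 6, 6 lands solely at r6c5 ⇒ r6c5=6.
Step 28. [r6c7∈{5,7}] 5 has one home in row 6: r6c7, so r6c7=5.
Step 29. [r6c6∈{7,8}] row 6 places 7 nowhere but r6c6 ⇒ r6c6=7.
Step 30. [r4c5∈{8}] r4c5's peers cover all but 8, so r4c5=8.
Step 31. [r7c9∈{1,6}] in col 9, 6 fits only at r7c9. So r7c9=6.
Step 32. [r6c2∈{2,8}] across row 6, 8 lands solely at r6c2, so r6c2=8.
Step 33. [r6c1∈{2}] r6c1's peers cover all but 2 ⇒ r6c1=2.
Step 34. [r7c3∈{1}] nothing but 1 survives at r7c3, so r7c3=1.
Step 35. [r4c4∈{1}] only 1 remains possible at r4c4 ⇒ r4c4=1.
Step 36. [r2c5∈{3}] r2c5 is down to just 3. So r2c5=3.
Step 37. [r3c3∈{7}] nothing but 7 survives at r3c3. So r3c3=7.
Step 38. [r1c7∈{6}] r1c7 has the single candidate 6 ⇒ r1c7=6.
Step 39. [r9c2∈{4}] r9c2's peers cover all but 4. So r9c2=4.
Step 40. [r4c2∈{9}] r4c2 has the single candidate 9, so r4c2=9.
Step 41. [r1c1∈{1}] only 1 remains possible at r1c1, so r1c1=1.
Step 42. [r4c7∈{7}] only 7 remains possible at r4c7. So r4c7=7.
Step 43. [r8c1∈{6}] only 6 remains possible at r8c1. So r8c1=6.
Step 44. [r8c4∈{2}] r8c4's peers cover all but 2 ⇒ r8c4=2.
Step 45. [r7c5∈{7}] only 7 remains possible at r7c5 ⇒ r7c5=7.
Step 46. [r7c7∈{9}] r7c7's peers cover all but 9 ⇒ r7c7=9.
Step 47. [r3c2∈{2}] r3c2's peers cover all but 2, so r3c2=2.
Step 48. [r2c7∈{2}] only 2 remains possible at r2c7 ⇒ r2c7=2.
Step 49. [r9c9∈{1}] r9c9 is down to just 1. So r9c9=1.
Step 50. [r1c8∈{5}] only 5 remains possible at r1c8 ⇒ r1c8=5.
Step 51. [r1c5∈{9}] r1c5 has the single candidate 9 ⇒ r1c5=9.
Step 52. [r7c6∈{8}] r7c6 has the single candidate 8, so r7c6=8.

Answer: 1 3 8 7 9 2 6 5 4 / 4 6 5 8 3 1 2 9 7 / 9 2 7 5 4 6 1 3 8 / 5 9 3 1 8 4 7 6 2 / 7 1 6 3 2 5 8 4 9 / 2 8 4 9 6 7 5 1 3 / 3 5 1 4 7 8 9 2 6 / 6 7 9 2 1 3 4 8 5 / 8 4 2 6 5 9 3 7 1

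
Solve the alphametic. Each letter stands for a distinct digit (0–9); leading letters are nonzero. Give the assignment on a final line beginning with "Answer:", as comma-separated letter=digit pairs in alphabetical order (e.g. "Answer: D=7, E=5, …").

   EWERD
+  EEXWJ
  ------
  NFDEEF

Step 1. [col 1: D + J ≡ F (mod 10)] several values work for J in column 1 (D + J ≡ F (mod 10), carry-in 0); try J=3. So J=3.
Step 2. [col 1: D + J ≡ F (mod 10)] column 1 (D + J ≡ F (mod 10), carry-in 0) doesn't pin D yet; pick D=4 and continue, so D=4.
Step 3. [col 1: D + J ≡ F (mod 10)] from column 1 (D=4, J=3, carry-in 0, digits 3,4 already taken and all letters distinct): F must equal 7, so F=7.
Step 4. [col 2: R + W ≡ E (mod 10)] no forcing yet in column 2 (carry-in 0); E=8 is free and consistent — try it, so E=8.
Step 5. [col 2: R + W ≡ E (mod 10)] no forcing yet in column 2 (carry-in 0); R=2 is free and consistent — try it, so R=2.
Step 6. [col 2: R + W ≡ E (mod 10)] in column 2 we have R+W≡E with carry-in 0; given R=2, E=8 and digits 2,3,4,7,8 already taken and all letters distinct, that pins W to 6 ⇒ W=6.
Step 7. [col 3: E + X ≡ E (mod 10)] in column 3 we have E+X≡E with carry-in 0; given E=8 and digits 2,3,4,6,7,8 already taken and all letters distinct, that pins X to 0 ⇒ X=0.
Step 8. [col 6: carry → N] in column 6 we have ·+·≡N with carry-in 1; given nothing yet and digits 0,2,3,4,6,7,8 already taken and all letters distinct, that pins N to 1 ⇒ N=1.

Answer: D=4, E=8, F=7, J=3, N=1, R=2, W=6, X=0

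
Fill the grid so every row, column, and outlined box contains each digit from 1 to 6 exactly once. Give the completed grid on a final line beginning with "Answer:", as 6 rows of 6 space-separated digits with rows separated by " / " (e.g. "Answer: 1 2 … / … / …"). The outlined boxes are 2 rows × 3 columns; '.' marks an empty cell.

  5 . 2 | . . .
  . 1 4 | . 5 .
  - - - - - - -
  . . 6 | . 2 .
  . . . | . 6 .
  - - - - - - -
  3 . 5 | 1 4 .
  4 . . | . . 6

Step 1. [r1c2∈{3,6}] in box 1, 3 fits only at r1c2 ⇒ r1c2=3.
Step 2. [r6c4∈{2,3,5}] across row 6, 5 lands solely at r6c4, so r6c4=5.
Step 3. [r3c1∈{1}] nothing but 1 survives at r3c1 ⇒ r3c1=1.
Step 4. [r4c6∈{1,3,4,5}] in row 4, 1 fits only at r4c6. So r4c6=1.
Step 5. [r2c4∈{2,3,6}] 2 has one home in col 4: r2c4. So r2c4=2.
Step 6. [r4c2∈{2,4,5}] row 4 places 5 nowhere but r4c2. So r4c2=5.
Step 7. [r4c4∈{3,4}] r4c4 is the only open cell in row 4 admitting 4. So r4c4=4.
Step 8. [r5c6∈{2}] only 2 remains possible at r5c6 ⇒ r5c6=2.
Step 9. [r3c4∈{3}] r3c4's peers cover all but 3. So r3c4=3.
Step 10. [r4c3∈{3}] nothing but 3 survives at r4c3, so r4c3=3.
Step 11. [r1c4∈{6}] r1c4 is down to just 6 ⇒ r1c4=6.
Step 12. [r2c6∈{3}] r2c6 is down to just 3, so r2c6=3.
Step 13. [r6c2∈{2}] r6c2's peers cover all but 2 ⇒ r6c2=2.
Step 14. [r5c2∈{6}] nothing but 6 survives at r5c2 ⇒ r5c2=6.
Step 15. [r2c1∈{6}] only 6 remains possible at r2c1, so r2c1=6.
Step 16. [r3c2∈{4}] nothing but 4 survives at r3c2. So r3c2=4.
Step 17. [r4c1∈{2}] r4c1's peers cover all but 2. So r4c1=2.
Step 18. [r6c3∈{1}] r6c3 is down to just 1, so r6c3=1.
Step 19. [r1c5∈{1}] r1c5's peers cover all but 1. So r1c5=1.
Step 20. [r6c5∈{3}] r6c5 is down to just 3, so r6c5=3.
Step 21. [r3c6∈{5}] nothing but 5 survives at r3c6. So r3c6=5.
Step 22. [r1c6∈{4}] r1c6 has the single candidate 4, so r1c6=4.

Answer: 5 3 2 6 1 4 / 6 1 4 2 5 3 / 1 4 6 3 2 5 / 2 5 3 4 6 1 / 3 6 5 1 4 2 / 4 2 1 5 3 6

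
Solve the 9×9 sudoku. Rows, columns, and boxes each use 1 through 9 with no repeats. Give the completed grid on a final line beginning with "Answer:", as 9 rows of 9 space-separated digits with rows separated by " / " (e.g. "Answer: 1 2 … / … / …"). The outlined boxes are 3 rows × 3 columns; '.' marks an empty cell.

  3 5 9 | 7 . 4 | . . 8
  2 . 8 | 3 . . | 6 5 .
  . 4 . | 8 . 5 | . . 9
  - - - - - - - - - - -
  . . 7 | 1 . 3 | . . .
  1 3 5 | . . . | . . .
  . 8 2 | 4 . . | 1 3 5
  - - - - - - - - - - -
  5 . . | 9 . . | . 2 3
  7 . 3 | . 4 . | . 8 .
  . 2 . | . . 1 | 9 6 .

Step 1. [r1c5∈{1,2,6}] r1c5 is the only open cell in row 1 admitting 6 ⇒ r1c5=6.
Step 2. [r4c1∈{4,6,9}] r4c1 is the only open cell in box 4 admitting 4 ⇒ r4c1=4.
Step 3. [r5c8∈{4,7,9}] r5c8 is the only open cell in col 8 admitting 4 ⇒ r5c8=4.
Step 4. [r6c1∈{6,9}] col 1 places 9 nowhere but r6c1 ⇒ r6c1=9.
Step 5. [r6c5∈{7}] r6c5 has the single candidate 7, so r6c5=7.
Step 6. [r9c9∈{4,7}] in row 9, 7 fits only at r9c9, so r9c9=7.
Step 7. [r3c5∈{1,2}] r3c5 is the only open cell in box 2 admitting 2. So r3c5=2.
Step 8. [r7c5∈{8}] nothing but 8 survives at r7c5. So r7c5=8.
Step 9. [r6c6∈{6}] only 6 remains possible at r6c6 ⇒ r6c6=6.
Step 10. [r5c4∈{2}] r5c4 has the single candidate 2. So r5c4=2.
Step 11. [r4c2∈{6}] only 6 remains possible at r4c2, so r4c2=6.
Step 12. [r2c5∈{1,9}] 1 has one home in col 5: r2c5, so r2c5=1.
Step 13. [r7c3∈{1,4,6}] in row 7, 6 fits only at r7c3 ⇒ r7c3=6.
Step 14. [r4c5∈{5,9}] in row 4, 5 fits only at r4c5. So r4c5=5.
Step 15. [r5c6∈{8,9}] col 6 places 8 nowhere but r5c6, so r5c6=8.
Step 16. [r3c8∈{1,7}] 7 has one home in col 8: r3c8, so r3c8=7.
Step 17. [r8c2∈{1,9}] in row 8, 9 fits only at r8c2. So r8c2=9.
Step 18. [r8c4∈{5,6}] in row 8, 6 fits only at r8c4, so r8c4=6.
Step 19. [r1c7∈{2}] r1c7 is down to just 2. So r1c7=2.
Step 20. [r2c6∈{9}] r2c6's peers cover all but 9 ⇒ r2c6=9.
Step 21. [r8c7∈{5}] r8c7's peers cover all but 5. So r8c7=5.
Step 22. [r3c1∈{6}] only 6 remains possible at r3c1. So r3c1=6.
Step 23. [r9c3∈{4}] nothing but 4 survives at r9c3, so r9c3=4.
Step 24. [r5c5∈{9}] r5c5 is down to just 9 ⇒ r5c5=9.
Step 25. [r9c5∈{3}] only 3 remains possible at r9c5 ⇒ r9c5=3.
Step 26. [r9c1∈{8}] r9c1's peers cover all but 8. So r9c1=8.
Step 27. [r9c4∈{5}] r9c4 has the single candidate 5 ⇒ r9c4=5.
Step 28. [r7c7∈{4}] only 4 remains possible at r7c7, so r7c7=4.
Step 29. [r7c6∈{7}] r7c6 is down to just 7. So r7c6=7.
Step 30. [r2c2∈{7}] r2c2's peers cover all but 7, so r2c2=7.
Step 31. [r4c8∈{9}] r4c8 is down to just 9. So r4c8=9.
Step 32. [r7c2∈{1}] r7c2's peers cover all but 1 ⇒ r7c2=1.
Step 33. [r3c3∈{1}] nothing but 1 survives at r3c3 ⇒ r3c3=1.
Step 34. [r5c9∈{6}] r5c9 is down to just 6, so r5c9=6.
Step 35. [r8c9∈{1}] nothing but 1 survives at r8c9, so r8c9=1.
Step 36. [r4c9∈{2}] r4c9 is down to just 2. So r4c9=2.
Step 37. [r3c7∈{3}] r3c7's peers cover all but 3 ⇒ r3c7=3.
Step 38. [r5c7∈{7}] only 7 remains possible at r5c7 ⇒ r5c7=7.
Step 39. [r2c9∈{4}] r2c9's peers cover all but 4 ⇒ r2c9=4.
Step 40. [r4c7∈{8}] r4c7 has the single candidate 8, so r4c7=8.
Step 41. [r8c6∈{2}] nothing but 2 survives at r8c6. So r8c6=2.
Step 42. [r1c8∈{1}] r1c8 has the single candidate 1 ⇒ r1c8=1.

Answer: 3 5 9 7 6 4 2 1 8 / 2 7 8 3 1 9 6 5 4 / 6 4 1 8 2 5 3 7 9 / 4 6 7 1 5 3 8 9 2 / 1 3 5 2 9 8 7 4 6 / 9 8 2 4 7 6 1 3 5 / 5 1 6 9 8 7 4 2 3 / 7 9 3 6 4 2 5 8 1 / 8 2 4 5 3 1 9 6 7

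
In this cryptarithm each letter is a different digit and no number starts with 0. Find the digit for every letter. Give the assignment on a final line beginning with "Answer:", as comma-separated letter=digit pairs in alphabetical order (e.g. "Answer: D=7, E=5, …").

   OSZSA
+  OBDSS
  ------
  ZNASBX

Step 1. [col 1: A + S ≡ X (mod 10)] A=2 is one option consistent with column 1 (A + S ≡ X (mod 10), carry-in 0) — take it. So A=2.
Step 2. [col 1: A + S ≡ X (mod 10)] column 1 (A + S ≡ X (mod 10), carry-in 0) doesn't pin S yet; pick S=4 and continue, so S=4.
Step 3. [col 1: A + S ≡ X (mod 10)] from column 1 (A=2, S=4, carry-in 0, digits 2,4 already taken and all letters distinct): X must equal 6, so X=6.
Step 4. [col 2: S + S ≡ B (mod 10)] from column 2 (S=4, carry-in 0, digits 2,4,6 already taken and all letters distinct): B must equal 8, so B=8.
Step 5. [col 3: Z + D ≡ S (mod 10)] column 3 (Z + D ≡ S (mod 10), carry-in 0) doesn't pin Z yet; pick Z=1 and continue ⇒ Z=1.
Step 6. [col 3: Z + D ≡ S (mod 10)] column 3 reads Z+D+carry(0)=S with Z=1, S=4; with digits 1,2,4,6,8 already taken and all letters distinct, the only value for D is 3 ⇒ D=3.
Step 7. [col 5: O + O ≡ N (mod 10)] column 5 reads O+O+carry(1)=N with nothing yet; with digits 1,2,3,4,6,8 already taken and all letters distinct, the only value for N is 5, so N=5.
Step 8. [col 5: O + O ≡ N (mod 10)] column 5 reads O+O+carry(1)=N with N=5; with digits 1,2,3,4,5,6,8 already taken and all letters distinct, the only value for O is 7 ⇒ O=7.

Answer: A=2, B=8, D=3, N=5, O=7, S=4, X=6, Z=1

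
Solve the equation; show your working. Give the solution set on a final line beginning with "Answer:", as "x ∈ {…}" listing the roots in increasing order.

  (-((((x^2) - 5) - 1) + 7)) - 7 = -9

Step 1. [(-((((x^2) - 5) - 1) + 7)) - 7 = -9] -7 is outermost — add 7 both sides, so sub: -((((x^2) - 5) - 1) + 7) = -2.
Step 2. [-((((x^2) - 5) - 1) + 7) = -2] LHS negated; negate both sides, so neg: (((x^2) - 5) - 1) + 7 = 2.
Step 3. [(((x^2) - 5) - 1) + 7 = 2] the outer +7 inverts by subtracting 7 ⇒ sub: ((x^2) - 5) - 1 = -5.
Step 4. [((x^2) - 5) - 1 = -5] -1 is outermost — add 1 both sides. So sub: (x^2) - 5 = -4.
Step 5. [(x^2) - 5 = -4] peel the -5: add 5 from each side, so sub: x^2 = 1.
Step 6. [x^2 = 1] √ both sides: 1 ≥ 0 gives two branches, so sqrt: x = 1 or -1.

Answer: x ∈ {-1, 1}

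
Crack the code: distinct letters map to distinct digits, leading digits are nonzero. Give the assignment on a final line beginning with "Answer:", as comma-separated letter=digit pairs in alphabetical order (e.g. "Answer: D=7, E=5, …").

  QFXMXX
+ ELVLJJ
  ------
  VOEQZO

Step 1. [col 1: X + J ≡ O (mod 10)] no forcing yet in column 1 (carry-in 0); J=6 is free and consistent — try it. So J=6.
Step 2. [col 1: X + J ≡ O (mod 10)] no forcing yet in column 1 (carry-in 0); O=4 is free and consistent — try it, so O=4.
Step 3. [col 1: X + J ≡ O (mod 10)] from column 1 (J=6, O=4, carry-in 0, digits 4,6 already taken and all letters distinct): X must equal 8 ⇒ X=8.
Step 4. [col 2: X + J ≡ Z (mod 10)] column 2 reads X+J+carry(1)=Z with X=8, J=6; with digits 4,6,8 already taken and all letters distinct, the only value for Z is 5, so Z=5.
Step 5. [col 3: M + L ≡ Q (mod 10)] several values work for L in column 3 (M + L ≡ Q (mod 10), carry-in 1); try L=0, so L=0.
Step 6. [col 3: M + L ≡ Q (mod 10)] column 3 (M + L ≡ Q (mod 10), carry-in 1) doesn't pin M yet; pick M=1 and continue ⇒ M=1.
Step 7. [col 3: M + L ≡ Q (mod 10)] in column 3 we have M+L≡Q with carry-in 1; given M=1, L=0 and digits 0,1,4,5,6,8 already taken and all letters distinct, that pins Q to 2, so Q=2.
Step 8. [col 4: X + V ≡ E (mod 10)] column 4 reads X+V+carry(0)=E with X=8; with digits 0,1,2,4,5,6,8 already taken and all letters distinct, the only value for V is 9 ⇒ V=9.
Step 9. [col 4: X + V ≡ E (mod 10)] in column 4 we have X+V≡E with carry-in 0; given X=8, V=9 and digits 0,1,2,4,5,6,8,9 already taken and all letters distinct, that pins E to 7. So E=7.
Step 10. [col 5: F + L ≡ O (mod 10)] column 5 reads F+L+carry(1)=O with L=0, O=4; with digits 0,1,2,4,5,6,7,8,9 already taken and all letters distinct, the only value for F is 3 ⇒ F=3.

Answer: E=7, F=3, J=6, L=0, M=1, O=4, Q=2, V=9, X=8, Z=5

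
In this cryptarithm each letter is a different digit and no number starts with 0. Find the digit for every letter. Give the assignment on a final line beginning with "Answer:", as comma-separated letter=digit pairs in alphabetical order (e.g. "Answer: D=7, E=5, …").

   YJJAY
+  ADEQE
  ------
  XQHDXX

Step 1. [col 1: Y + E ≡ X (mod 10)] E=7 is one option consistent with column 1 (Y + E ≡ X (mod 10), carry-in 0) — take it ⇒ E=7.
Step 2. [col 1: Y + E ≡ X (mod 10)] Y=4 is one option consistent with column 1 (Y + E ≡ X (mod 10), carry-in 0) — take it ⇒ Y=4.
Step 3. [col 1: Y + E ≡ X (mod 10)] in column 1 we have Y+E≡X with carry-in 0; given Y=4, E=7 and digits 4,7 already taken and all letters distinct, that pins X to 1. So X=1.
Step 4. [col 2: A + Q ≡ X (mod 10)] several values work for A in column 2 (A + Q ≡ X (mod 10), carry-in 1); try A=8. So A=8.
Step 5. [col 2: A + Q ≡ X (mod 10)] column 2 reads A+Q+carry(1)=X with A=8, X=1; with digits 1,4,7,8 already taken and all letters distinct, the only value for Q is 2, so Q=2.
Step 6. [col 3: J + E ≡ D (mod 10)] in column 3 we have J+E≡D with carry-in 1; given E=7 and digits 1,2,4,7,8 already taken and all letters distinct, that pins J to 5. So J=5.
Step 7. [col 3: J + E ≡ D (mod 10)] from column 3 (J=5, E=7, carry-in 1, digits 1,2,4,5,7,8 already taken and all letters distinct): D must equal 3 ⇒ D=3.
Step 8. [col 4: J + D ≡ H (mod 10)] column 4 reads J+D+carry(1)=H with J=5, D=3; with digits 1,2,3,4,5,7,8 already taken and all letters distinct, the only value for H is 9 ⇒ H=9.

Answer: A=8, D=3, E=7, H=9, J=5, Q=2, X=1, Y=4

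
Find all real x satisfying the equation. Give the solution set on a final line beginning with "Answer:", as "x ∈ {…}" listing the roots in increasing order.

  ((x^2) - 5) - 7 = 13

Step 1. [((x^2) - 5) - 7 = 13] 7 comes off first (add 7), so sub: (x^2) - 5 = 20.
Step 2. [(x^2) - 5 = 20] -5 is outermost — add 5 both sides, so sub: x^2 = 25.
Step 3. [x^2 = 25] √ both sides: 25 ≥ 0 gives two branches ⇒ sqrt: x = 5 or -5.

Answer: x ∈ {-5, 5}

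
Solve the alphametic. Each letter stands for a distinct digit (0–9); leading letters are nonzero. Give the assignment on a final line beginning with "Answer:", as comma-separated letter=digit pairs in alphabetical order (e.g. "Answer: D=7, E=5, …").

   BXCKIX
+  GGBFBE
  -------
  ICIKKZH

Step 1. [col 1: X + E ≡ H (mod 10)] no forcing yet in column 1 (carry-in 0); H=5 is free and consistent — try it, so H=5.
Step 2. [I] the sum has 7 digits but both addends have 6; that extra leading digit I is the final carry, namely 1 ⇒ I=1.
Step 3. [col 1: X + E ≡ H (mod 10)] several values work for X in column 1 (X + E ≡ H (mod 10), carry-in 0); try X=3. So X=3.
Step 4. [col 1: X + E ≡ H (mod 10)] column 1: given X=3, H=5, carry-in 0, and digits 1,3,5 already taken and all letters distinct, X+E≡H (mod 10) forces E=2 ⇒ E=2.
Step 5. [col 2: I + B ≡ Z (mod 10)] Z=9 is one option consistent with column 2 (I + B ≡ Z (mod 10), carry-in 0) — take it, so Z=9.
Step 6. [col 2: I + B ≡ Z (mod 10)] column 2: given I=1, Z=9, carry-in 0, and digits 1,2,3,5,9 already taken and all letters distinct, I+B≡Z (mod 10) forces B=8 ⇒ B=8.
Step 7. [col 3: K + F ≡ K (mod 10)] column 3 reads K+F+carry(0)=K with nothing yet; with digits 1,2,3,5,8,9 already taken and all letters distinct, the only value for F is 0, so F=0.
Step 8. [col 3: K + F ≡ K (mod 10)] no forcing yet in column 3 (carry-in 0); K=4 is free and consistent — try it ⇒ K=4.
Step 9. [col 4: C + B ≡ K (mod 10)] in column 4 we have C+B≡K with carry-in 0; given B=8, K=4 and digits 0,1,2,3,4,5,8,9 already taken and all letters distinct, that pins C to 6 ⇒ C=6.
Step 10. [col 5: X + G ≡ I (mod 10)] in column 5 we have X+G≡I with carry-in 1; given X=3, I=1 and digits 0,1,2,3,4,5,6,8,9 already taken and all letters distinct, that pins G to 7. So G=7.

Answer: B=8, C=6, E=2, F=0, G=7, H=5, I=1, K=4, X=3, Z=9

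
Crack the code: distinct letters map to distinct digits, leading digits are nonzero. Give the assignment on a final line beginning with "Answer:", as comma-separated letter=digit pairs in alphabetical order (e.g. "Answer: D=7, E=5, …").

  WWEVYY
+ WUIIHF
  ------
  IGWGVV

Step 1. [col 1: Y + F ≡ V (mod 10)] column 1 (Y + F ≡ V (mod 10), carry-in 0) doesn't pin V yet; pick V=3 and continue. So V=3.
Step 2. [col 1: Y + F ≡ V (mod 10)] column 1 (Y + F ≡ V (mod 10), carry-in 0) doesn't pin Y yet; pick Y=5 and continue ⇒ Y=5.
Step 3. [col 1: Y + F ≡ V (mod 10)] from column 1 (Y=5, V=3, carry-in 0, digits 3,5 already taken and all letters distinct): F must equal 8. So F=8.
Step 4. [col 2: Y + H ≡ V (mod 10)] in column 2 we have Y+H≡V with carry-in 1; given Y=5, V=3 and digits 3,5,8 already taken and all letters distinct, that pins H to 7. So H=7.
Step 5. [col 3: V + I ≡ G (mod 10)] several values work for G in column 3 (V + I ≡ G (mod 10), carry-in 1); try G=6 ⇒ G=6.
Step 6. [col 3: V + I ≡ G (mod 10)] from column 3 (V=3, G=6, carry-in 1, digits 3,5,6,7,8 already taken and all letters distinct): I must equal 2 ⇒ I=2.
Step 7. [col 4: E + I ≡ W (mod 10)] in column 4 we have E+I≡W with carry-in 0; given I=2 and digits 2,3,5,6,7,8 already taken and all letters distinct, that pins W to 1, so W=1.
Step 8. [col 4: E + I ≡ W (mod 10)] column 4 reads E+I+carry(0)=W with I=2, W=1; with digits 1,2,3,5,6,7,8 already taken and all letters distinct, the only value for E is 9. So E=9.
Step 9. [col 5: W + U ≡ G (mod 10)] column 5 reads W+U+carry(1)=G with W=1, G=6; with digits 1,2,3,5,6,7,8,9 already taken and all letters distinct, the only value for U is 4, so U=4.

Answer: E=9, F=8, G=6, H=7, I=2, U=4, V=3, W=1, Y=5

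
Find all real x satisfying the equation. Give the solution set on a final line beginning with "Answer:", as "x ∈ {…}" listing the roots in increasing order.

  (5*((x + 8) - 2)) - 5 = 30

Step 1. [(5*((x + 8) - 2)) - 5 = 30] 5 comes off first (add 5), so sub: 5*((x + 8) - 2) = 35.
Step 2. [5*((x + 8) - 2) = 35] 5·(inner) — divide through by 5. So div: (x + 8) - 2 = 7.
Step 3. [(x + 8) - 2 = 7] peel the -2: add 2 from each side. So sub: x + 8 = 9.
Step 4. [x + 8 = 9] peel the +8: subtract 8 from each side, so sub: x = 1.

Answer: x ∈ {1}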